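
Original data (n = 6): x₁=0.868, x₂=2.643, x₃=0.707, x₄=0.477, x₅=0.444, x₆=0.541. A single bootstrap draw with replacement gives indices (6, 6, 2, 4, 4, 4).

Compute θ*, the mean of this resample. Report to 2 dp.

θ* = 0.86

Resample values: 0.541, 0.541, 2.643, 0.477, 0.477, 0.477.
Mean = (0.541 + 0.541 + 2.643 + 0.477 + 0.477 + 0.477) / 6 = 5.1560 / 6 = 0.86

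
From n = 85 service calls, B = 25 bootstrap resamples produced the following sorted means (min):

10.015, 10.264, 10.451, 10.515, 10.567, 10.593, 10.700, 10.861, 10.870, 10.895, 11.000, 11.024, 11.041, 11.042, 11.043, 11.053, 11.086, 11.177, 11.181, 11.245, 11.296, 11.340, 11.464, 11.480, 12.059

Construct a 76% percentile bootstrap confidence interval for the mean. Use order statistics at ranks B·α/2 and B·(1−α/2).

(10.451, 11.340)

α = 0.24; lower rank = 25 × 0.120 = 3; upper rank = 25 × 0.880 = 22.
The 3rd smallest replicate is 10.451; the 22nd is 11.340.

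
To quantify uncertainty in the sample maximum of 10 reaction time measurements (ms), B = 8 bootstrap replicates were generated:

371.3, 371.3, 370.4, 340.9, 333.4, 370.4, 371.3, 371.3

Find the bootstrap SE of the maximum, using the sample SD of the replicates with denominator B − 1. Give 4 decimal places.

Bootstrap SE is the standard deviation of the 8 replicate maximums.
Mean of replicates: (371.3 + 371.3 + 370.4 + 340.9 + 333.4 + 370.4 + 371.3 + 371.3) / 8 = 2900.30000 / 8 = 362.53750
Sum of squared deviations: (+8.76250)² + (+8.76250)² + (+7.86250)² + (−21.63750)² + (−29.13750)² + (+7.86250)² + (+8.76250)² + (+8.76250)² = 1747.93875
Variance = 1747.93875 / 7 = 249.70554
SE* = √249.70554

SE* = 15.8021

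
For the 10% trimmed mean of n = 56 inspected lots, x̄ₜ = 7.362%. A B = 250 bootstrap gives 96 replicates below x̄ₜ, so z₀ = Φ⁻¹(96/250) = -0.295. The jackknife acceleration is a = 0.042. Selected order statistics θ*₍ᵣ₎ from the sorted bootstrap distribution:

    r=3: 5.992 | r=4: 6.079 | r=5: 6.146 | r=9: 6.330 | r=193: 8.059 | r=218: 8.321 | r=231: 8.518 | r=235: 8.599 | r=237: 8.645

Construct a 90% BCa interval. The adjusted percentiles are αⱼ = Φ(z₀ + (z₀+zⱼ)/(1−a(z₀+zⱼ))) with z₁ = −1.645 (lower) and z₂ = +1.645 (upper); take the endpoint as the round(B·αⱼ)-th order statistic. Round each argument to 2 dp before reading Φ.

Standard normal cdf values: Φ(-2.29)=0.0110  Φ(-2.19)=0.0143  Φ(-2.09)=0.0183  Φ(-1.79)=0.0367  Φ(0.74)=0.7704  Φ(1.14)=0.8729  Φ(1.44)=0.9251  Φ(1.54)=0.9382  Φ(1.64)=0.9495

Lower: z₀ + z₁ = -0.295 + (-1.645) = -1.940; 1 − a(z₀+z₁) = 1 − (0.042)(-1.940) = 1.0815; argument = -0.295 + (-1.940)/1.0815 = -2.0888 → -2.09.
α₁ = Φ(-2.09) = 0.0183; rank = round(250 × 0.0183) = 5; θ*₍5₎ = 6.146.
Upper: z₀ + z₂ = 1.350; 1 − a(z₀+z₂) = 0.9433; argument = 1.1361 → 1.14; α₂ = 0.8729; rank = 218; θ*₍218₎ = 8.321.

(6.146, 8.321)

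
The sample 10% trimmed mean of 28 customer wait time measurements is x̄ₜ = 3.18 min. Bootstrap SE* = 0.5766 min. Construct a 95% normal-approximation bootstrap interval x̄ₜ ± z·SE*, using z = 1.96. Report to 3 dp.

(2.050, 4.310)

Margin = 1.96 × 0.5766 = 1.1301
Interval: 3.18 ± 1.1301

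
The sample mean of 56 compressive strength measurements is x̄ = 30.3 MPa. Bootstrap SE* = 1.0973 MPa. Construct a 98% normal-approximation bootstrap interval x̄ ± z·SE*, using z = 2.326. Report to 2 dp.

(27.75, 32.85)

Margin = 2.326 × 1.0973 = 2.552
Interval: 30.3 ± 2.552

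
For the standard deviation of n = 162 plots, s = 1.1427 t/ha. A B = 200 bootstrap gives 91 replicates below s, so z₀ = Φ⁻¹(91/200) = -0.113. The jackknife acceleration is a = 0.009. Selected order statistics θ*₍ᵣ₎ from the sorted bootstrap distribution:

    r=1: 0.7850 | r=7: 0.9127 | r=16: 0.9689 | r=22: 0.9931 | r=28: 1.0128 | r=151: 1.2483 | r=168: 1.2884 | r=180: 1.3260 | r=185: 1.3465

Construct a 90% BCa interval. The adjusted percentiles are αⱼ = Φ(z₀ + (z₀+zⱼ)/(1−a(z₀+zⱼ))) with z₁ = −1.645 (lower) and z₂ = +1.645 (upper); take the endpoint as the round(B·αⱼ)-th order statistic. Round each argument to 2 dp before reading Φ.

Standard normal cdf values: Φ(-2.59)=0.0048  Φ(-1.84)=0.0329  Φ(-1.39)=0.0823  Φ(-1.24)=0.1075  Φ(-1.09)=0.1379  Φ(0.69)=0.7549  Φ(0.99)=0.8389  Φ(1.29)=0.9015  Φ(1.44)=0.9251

(0.9127, 1.3465)

Lower: z₀ + z₁ = -0.113 + (-1.645) = -1.758; 1 − a(z₀+z₁) = 1 − (0.009)(-1.758) = 1.0158; argument = -0.113 + (-1.758)/1.0158 = -1.8436 → -1.84.
α₁ = Φ(-1.84) = 0.0329; rank = round(200 × 0.0329) = 7; θ*₍7₎ = 0.9127.
Upper: z₀ + z₂ = 1.532; 1 − a(z₀+z₂) = 0.9862; argument = 1.4404 → 1.44; α₂ = 0.9251; rank = 185; θ*₍185₎ = 1.3465.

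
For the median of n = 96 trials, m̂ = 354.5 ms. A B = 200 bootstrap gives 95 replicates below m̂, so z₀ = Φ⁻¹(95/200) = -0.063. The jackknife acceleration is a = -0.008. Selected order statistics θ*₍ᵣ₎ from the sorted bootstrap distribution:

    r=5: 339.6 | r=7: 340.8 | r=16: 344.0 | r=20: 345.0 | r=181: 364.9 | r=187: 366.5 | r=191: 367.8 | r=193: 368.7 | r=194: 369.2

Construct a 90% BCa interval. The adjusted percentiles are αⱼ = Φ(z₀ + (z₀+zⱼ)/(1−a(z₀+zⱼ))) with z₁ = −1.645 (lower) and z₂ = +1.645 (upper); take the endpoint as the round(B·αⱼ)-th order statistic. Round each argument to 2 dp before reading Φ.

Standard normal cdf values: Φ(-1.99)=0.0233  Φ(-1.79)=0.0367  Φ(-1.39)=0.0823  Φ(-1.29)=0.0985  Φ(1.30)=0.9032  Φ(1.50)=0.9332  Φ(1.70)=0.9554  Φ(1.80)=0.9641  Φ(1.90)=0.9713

Lower: z₀ + z₁ = -0.063 + (-1.645) = -1.708; 1 − a(z₀+z₁) = 1 − (-0.008)(-1.708) = 0.9863; argument = -0.063 + (-1.708)/0.9863 = -1.7947 → -1.79.
α₁ = Φ(-1.79) = 0.0367; rank = round(200 × 0.0367) = 7; θ*₍7₎ = 340.8.
Upper: z₀ + z₂ = 1.582; 1 − a(z₀+z₂) = 1.0127; argument = 1.4992 → 1.50; α₂ = 0.9332; rank = 187; θ*₍187₎ = 366.5.

(340.8, 366.5)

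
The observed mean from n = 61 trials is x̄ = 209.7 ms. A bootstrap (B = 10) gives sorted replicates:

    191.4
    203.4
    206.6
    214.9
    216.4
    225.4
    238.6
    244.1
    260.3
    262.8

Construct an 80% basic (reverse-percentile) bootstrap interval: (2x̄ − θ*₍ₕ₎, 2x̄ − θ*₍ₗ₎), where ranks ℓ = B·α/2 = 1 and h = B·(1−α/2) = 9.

(159.1, 228.0)

Percentile endpoints at ranks 1 and 9: θ*₍1₎ = 191.4, θ*₍9₎ = 260.3.
Basic interval reflects these around x̄:
  lower = 2 × 209.7 − 260.3 = 159.1
  upper = 2 × 209.7 − 191.4 = 228.0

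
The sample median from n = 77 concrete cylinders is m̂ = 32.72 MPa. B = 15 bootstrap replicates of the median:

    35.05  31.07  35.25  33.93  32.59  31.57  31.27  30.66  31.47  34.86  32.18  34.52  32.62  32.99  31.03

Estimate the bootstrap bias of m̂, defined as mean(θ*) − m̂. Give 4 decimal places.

mean(θ*) = (35.05 + 31.07 + 35.25 + 33.93 + 32.59 + 31.57 + 31.27 + 30.66 + 31.47 + 34.86 + 32.18 + 34.52 + 32.62 + 32.99 + 31.03) / 15 = 32.73733
bias = 32.73733 − 32.72

bias = +0.0173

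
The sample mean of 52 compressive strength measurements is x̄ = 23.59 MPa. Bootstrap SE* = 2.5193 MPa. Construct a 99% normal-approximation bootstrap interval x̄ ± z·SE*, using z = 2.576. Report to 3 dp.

(17.100, 30.080)

Margin = 2.576 × 2.5193 = 6.4897
Interval: 23.59 ± 6.4897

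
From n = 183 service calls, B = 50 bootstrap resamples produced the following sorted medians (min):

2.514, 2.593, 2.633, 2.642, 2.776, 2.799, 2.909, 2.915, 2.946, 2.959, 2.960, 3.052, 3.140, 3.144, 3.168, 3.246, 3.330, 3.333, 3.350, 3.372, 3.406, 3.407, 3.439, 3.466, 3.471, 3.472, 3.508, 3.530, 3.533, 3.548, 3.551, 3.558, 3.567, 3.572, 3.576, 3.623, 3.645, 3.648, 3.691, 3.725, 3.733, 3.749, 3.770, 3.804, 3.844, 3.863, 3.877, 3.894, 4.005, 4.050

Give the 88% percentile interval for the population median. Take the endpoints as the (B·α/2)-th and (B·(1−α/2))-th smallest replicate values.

(2.633, 3.877)

α = 0.12; lower rank = 50 × 0.060 = 3; upper rank = 50 × 0.940 = 47.
The 3rd smallest replicate is 2.633; the 47th is 3.877.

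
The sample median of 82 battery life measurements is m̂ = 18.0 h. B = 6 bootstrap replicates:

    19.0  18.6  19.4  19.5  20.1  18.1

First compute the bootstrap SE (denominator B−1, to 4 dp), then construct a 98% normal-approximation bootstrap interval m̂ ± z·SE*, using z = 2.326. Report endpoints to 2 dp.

(16.35, 19.65)

Mean of replicates = 19.1167; sum of squared deviations = 2.5083; SE* = √(2.5083/5) = 0.7083
Margin = 2.326 × 0.7083 = 1.648
Interval: 18.0 ± 1.648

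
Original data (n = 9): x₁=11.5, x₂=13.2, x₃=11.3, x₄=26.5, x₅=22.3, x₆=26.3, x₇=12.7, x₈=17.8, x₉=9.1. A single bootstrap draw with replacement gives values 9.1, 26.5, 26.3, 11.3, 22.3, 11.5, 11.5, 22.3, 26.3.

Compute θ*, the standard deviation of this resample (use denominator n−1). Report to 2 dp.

θ* = 7.52

Mean = 18.5667; sum of squared deviations = 452.7200
s² = 452.7200 / 8 = 56.5900
s = √56.5900 = 7.52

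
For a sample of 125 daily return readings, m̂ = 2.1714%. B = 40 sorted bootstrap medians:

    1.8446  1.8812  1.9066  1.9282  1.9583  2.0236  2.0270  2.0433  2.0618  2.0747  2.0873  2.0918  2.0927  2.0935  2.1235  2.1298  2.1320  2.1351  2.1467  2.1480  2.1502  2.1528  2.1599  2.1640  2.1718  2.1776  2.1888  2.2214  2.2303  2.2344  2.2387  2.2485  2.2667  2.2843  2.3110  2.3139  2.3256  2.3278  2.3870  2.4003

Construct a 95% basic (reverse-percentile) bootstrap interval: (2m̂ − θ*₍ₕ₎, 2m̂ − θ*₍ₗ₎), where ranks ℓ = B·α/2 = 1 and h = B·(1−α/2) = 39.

(1.9558, 2.4982)

Percentile endpoints at ranks 1 and 39: θ*₍1₎ = 1.8446, θ*₍39₎ = 2.3870.
Basic interval reflects these around m̂:
  lower = 2 × 2.1714 − 2.3870 = 1.9558
  upper = 2 × 2.1714 − 1.8446 = 2.4982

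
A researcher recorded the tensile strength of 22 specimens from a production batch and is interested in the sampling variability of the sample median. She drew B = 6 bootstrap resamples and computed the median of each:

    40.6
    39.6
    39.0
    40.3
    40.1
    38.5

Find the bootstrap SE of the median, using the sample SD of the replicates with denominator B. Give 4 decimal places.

Bootstrap SE is the standard deviation of the 6 replicate medians.
Mean of replicates: (40.6 + 39.6 + 39.0 + 40.3 + 40.1 + 38.5) / 6 = 238.10000 / 6 = 39.68333
Sum of squared deviations: (+0.91667)² + (−0.08333)² + (−0.68333)² + (+0.61667)² + (+0.41667)² + (−1.18333)² = 3.26833
Variance = 3.26833 / 6 = 0.54472
SE* = √0.54472

SE* = 0.7381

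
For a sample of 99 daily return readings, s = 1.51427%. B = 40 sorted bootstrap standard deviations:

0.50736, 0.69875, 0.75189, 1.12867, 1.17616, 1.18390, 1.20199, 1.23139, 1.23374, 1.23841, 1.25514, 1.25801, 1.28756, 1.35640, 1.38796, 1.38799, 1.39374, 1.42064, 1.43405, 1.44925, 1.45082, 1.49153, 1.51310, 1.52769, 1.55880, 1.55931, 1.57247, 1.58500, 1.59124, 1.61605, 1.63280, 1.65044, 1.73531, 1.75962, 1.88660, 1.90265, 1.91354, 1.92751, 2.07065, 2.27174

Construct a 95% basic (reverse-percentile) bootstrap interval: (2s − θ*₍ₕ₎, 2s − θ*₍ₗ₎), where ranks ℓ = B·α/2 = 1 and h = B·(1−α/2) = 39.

(0.95789, 2.52118)

Percentile endpoints at ranks 1 and 39: θ*₍1₎ = 0.50736, θ*₍39₎ = 2.07065.
Basic interval reflects these around s:
  lower = 2 × 1.51427 − 2.07065 = 0.95789
  upper = 2 × 1.51427 − 0.50736 = 2.52118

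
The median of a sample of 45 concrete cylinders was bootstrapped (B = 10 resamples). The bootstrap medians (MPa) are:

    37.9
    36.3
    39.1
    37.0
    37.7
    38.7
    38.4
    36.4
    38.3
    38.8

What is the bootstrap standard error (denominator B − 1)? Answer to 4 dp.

SE* = 0.9969

Bootstrap SE is the standard deviation of the 10 replicate medians.
Mean of replicates: (37.9 + 36.3 + 39.1 + 37.0 + 37.7 + 38.7 + 38.4 + 36.4 + 38.3 + 38.8) / 10 = 378.60000 / 10 = 37.86000
Sum of squared deviations: (+0.04000)² + (−1.56000)² + (+1.24000)² + (−0.86000)² + (−0.16000)² + (+0.84000)² + (+0.54000)² + (−1.46000)² + (+0.44000)² + (+0.94000)² = 8.94400
Variance = 8.94400 / 9 = 0.99378
SE* = √0.99378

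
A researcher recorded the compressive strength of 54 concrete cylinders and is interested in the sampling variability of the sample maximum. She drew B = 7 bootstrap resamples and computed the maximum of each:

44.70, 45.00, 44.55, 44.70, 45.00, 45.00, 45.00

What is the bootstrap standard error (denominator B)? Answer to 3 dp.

Bootstrap SE is the standard deviation of the 7 replicate maximums.
Mean of replicates: (44.70 + 45.00 + 44.55 + 44.70 + 45.00 + 45.00 + 45.00) / 7 = 313.9500 / 7 = 44.8500
Sum of squared deviations: (−0.1500)² + (+0.1500)² + (−0.3000)² + (−0.1500)² + (+0.1500)² + (+0.1500)² + (+0.1500)² = 0.2250
Variance = 0.2250 / 7 = 0.0321
SE* = √0.0321

SE* = 0.179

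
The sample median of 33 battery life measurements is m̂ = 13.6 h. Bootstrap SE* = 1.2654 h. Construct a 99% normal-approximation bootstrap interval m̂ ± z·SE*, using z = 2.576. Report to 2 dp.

(10.34, 16.86)

Margin = 2.576 × 1.2654 = 3.260
Interval: 13.6 ± 3.260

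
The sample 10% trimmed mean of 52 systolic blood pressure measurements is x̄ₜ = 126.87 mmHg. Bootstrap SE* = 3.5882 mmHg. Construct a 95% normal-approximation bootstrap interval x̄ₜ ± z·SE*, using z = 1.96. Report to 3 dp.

(119.837, 133.903)

Margin = 1.96 × 3.5882 = 7.0329
Interval: 126.87 ± 7.0329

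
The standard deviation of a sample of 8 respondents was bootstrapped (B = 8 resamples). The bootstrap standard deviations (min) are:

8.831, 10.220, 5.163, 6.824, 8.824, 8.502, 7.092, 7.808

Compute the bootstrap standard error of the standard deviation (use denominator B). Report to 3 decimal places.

Bootstrap SE is the standard deviation of the 8 replicate standard deviations.
Mean of replicates: (8.831 + 10.220 + 5.163 + 6.824 + 8.824 + 8.502 + 7.092 + 7.808) / 8 = 63.2640 / 8 = 7.9080
Sum of squared deviations: (+0.9230)² + (+2.3120)² + (−2.7450)² + (−1.0840)² + (+0.9160)² + (+0.5940)² + (−0.8160)² + (−0.1000)² = 16.7751
Variance = 16.7751 / 8 = 2.0969
SE* = √2.0969

SE* = 1.448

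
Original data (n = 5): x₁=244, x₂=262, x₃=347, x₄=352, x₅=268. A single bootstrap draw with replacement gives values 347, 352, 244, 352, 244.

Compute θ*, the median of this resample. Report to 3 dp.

Sorted: 244, 244, 347, 352, 352
Median = middle value = 347.000

θ* = 347.000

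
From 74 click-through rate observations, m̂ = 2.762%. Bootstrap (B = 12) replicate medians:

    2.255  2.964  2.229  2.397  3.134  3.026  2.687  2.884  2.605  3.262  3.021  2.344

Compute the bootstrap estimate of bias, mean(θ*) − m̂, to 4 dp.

mean(θ*) = (2.255 + 2.964 + 2.229 + 2.397 + 3.134 + 3.026 + 2.687 + 2.884 + 2.605 + 3.262 + 3.021 + 2.344) / 12 = 2.73400
bias = 2.73400 − 2.762

bias = −0.0280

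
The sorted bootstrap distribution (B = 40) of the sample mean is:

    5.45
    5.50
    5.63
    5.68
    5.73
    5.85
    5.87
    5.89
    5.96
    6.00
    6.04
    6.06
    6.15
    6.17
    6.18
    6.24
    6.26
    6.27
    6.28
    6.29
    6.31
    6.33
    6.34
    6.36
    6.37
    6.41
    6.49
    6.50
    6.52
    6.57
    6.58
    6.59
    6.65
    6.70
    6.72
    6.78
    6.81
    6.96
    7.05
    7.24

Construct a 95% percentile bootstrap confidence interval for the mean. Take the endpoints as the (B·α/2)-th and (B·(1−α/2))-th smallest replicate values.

(5.45, 7.05)

α = 0.05; lower rank = 40 × 0.025 = 1; upper rank = 40 × 0.975 = 39.
The 1st smallest replicate is 5.45; the 39th is 7.05.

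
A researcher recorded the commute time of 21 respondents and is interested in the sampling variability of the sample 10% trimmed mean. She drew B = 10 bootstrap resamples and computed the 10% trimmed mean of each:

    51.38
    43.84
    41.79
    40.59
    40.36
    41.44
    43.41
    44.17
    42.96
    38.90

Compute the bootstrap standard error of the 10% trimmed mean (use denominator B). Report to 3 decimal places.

Bootstrap SE is the standard deviation of the 10 replicate 10% trimmed means.
Mean of replicates: (51.38 + 43.84 + 41.79 + 40.59 + 40.36 + 41.44 + 43.41 + 44.17 + 42.96 + 38.90) / 10 = 428.8400 / 10 = 42.8840
Sum of squared deviations: (+8.4960)² + (+0.9560)² + (−1.0940)² + (−2.2940)² + (−2.5240)² + (−1.4440)² + (+0.5260)² + (+1.2860)² + (+0.0760)² + (−3.9840)² = 105.8194
Variance = 105.8194 / 10 = 10.5819
SE* = √10.5819

SE* = 3.253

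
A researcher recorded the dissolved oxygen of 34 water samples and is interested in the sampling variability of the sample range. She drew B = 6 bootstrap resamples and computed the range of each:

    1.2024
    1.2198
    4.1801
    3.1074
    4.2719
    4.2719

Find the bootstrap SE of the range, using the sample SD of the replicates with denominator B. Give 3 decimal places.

SE* = 1.356

Bootstrap SE is the standard deviation of the 6 replicate ranges.
Mean of replicates: (1.2024 + 1.2198 + 4.1801 + 3.1074 + 4.2719 + 4.2719) / 6 = 18.25350 / 6 = 3.04225
Sum of squared deviations: (−1.83985)² + (−1.82245)² + (+1.13785)² + (+0.06515)² + (+1.22965)² + (+1.22965)² = 11.02940
Variance = 11.02940 / 6 = 1.83823
SE* = √1.83823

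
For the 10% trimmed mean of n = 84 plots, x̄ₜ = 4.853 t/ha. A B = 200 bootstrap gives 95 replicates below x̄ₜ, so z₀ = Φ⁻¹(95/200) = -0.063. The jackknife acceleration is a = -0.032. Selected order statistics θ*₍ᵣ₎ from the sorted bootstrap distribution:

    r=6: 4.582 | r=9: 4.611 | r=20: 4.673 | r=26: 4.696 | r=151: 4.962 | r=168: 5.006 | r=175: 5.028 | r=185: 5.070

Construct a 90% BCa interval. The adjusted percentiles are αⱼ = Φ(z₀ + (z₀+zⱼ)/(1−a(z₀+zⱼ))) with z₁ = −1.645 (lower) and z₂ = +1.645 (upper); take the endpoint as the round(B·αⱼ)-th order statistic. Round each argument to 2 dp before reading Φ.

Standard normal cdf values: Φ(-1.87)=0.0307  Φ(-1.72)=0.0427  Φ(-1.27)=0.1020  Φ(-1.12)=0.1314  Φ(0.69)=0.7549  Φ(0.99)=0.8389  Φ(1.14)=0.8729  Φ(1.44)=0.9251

(4.582, 5.070)

Lower: z₀ + z₁ = -0.063 + (-1.645) = -1.708; 1 − a(z₀+z₁) = 1 − (-0.032)(-1.708) = 0.9453; argument = -0.063 + (-1.708)/0.9453 = -1.8697 → -1.87.
α₁ = Φ(-1.87) = 0.0307; rank = round(200 × 0.0307) = 6; θ*₍6₎ = 4.582.
Upper: z₀ + z₂ = 1.582; 1 − a(z₀+z₂) = 1.0506; argument = 1.4428 → 1.44; α₂ = 0.9251; rank = 185; θ*₍185₎ = 5.070.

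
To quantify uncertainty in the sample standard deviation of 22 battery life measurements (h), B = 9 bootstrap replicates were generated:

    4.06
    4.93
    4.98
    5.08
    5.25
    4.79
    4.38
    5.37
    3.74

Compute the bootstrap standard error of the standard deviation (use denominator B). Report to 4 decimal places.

Bootstrap SE is the standard deviation of the 9 replicate standard deviations.
Mean of replicates: (4.06 + 4.93 + 4.98 + 5.08 + 5.25 + 4.79 + 4.38 + 5.37 + 3.74) / 9 = 42.58000 / 9 = 4.73111
Sum of squared deviations: (−0.67111)² + (+0.19889)² + (+0.24889)² + (+0.34889)² + (+0.51889)² + (+0.05889)² + (−0.35111)² + (+0.63889)² + (−0.99111)² = 2.46009
Variance = 2.46009 / 9 = 0.27334
SE* = √0.27334

SE* = 0.5228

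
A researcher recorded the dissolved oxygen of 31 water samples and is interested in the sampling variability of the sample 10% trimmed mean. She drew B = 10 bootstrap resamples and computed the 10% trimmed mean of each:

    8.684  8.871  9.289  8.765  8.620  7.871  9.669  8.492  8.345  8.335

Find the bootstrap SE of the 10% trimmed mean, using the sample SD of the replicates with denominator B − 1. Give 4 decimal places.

SE* = 0.5072

Bootstrap SE is the standard deviation of the 10 replicate 10% trimmed means.
Mean of replicates: (8.684 + 8.871 + 9.289 + 8.765 + 8.620 + 7.871 + 9.669 + 8.492 + 8.345 + 8.335) / 10 = 86.94100 / 10 = 8.69410
Sum of squared deviations: (−0.01010)² + (+0.17690)² + (+0.59490)² + (+0.07090)² + (−0.07410)² + (−0.82310)² + (+0.97490)² + (−0.20210)² + (−0.34910)² + (−0.35910)² = 2.31541
Variance = 2.31541 / 9 = 0.25727
SE* = √0.25727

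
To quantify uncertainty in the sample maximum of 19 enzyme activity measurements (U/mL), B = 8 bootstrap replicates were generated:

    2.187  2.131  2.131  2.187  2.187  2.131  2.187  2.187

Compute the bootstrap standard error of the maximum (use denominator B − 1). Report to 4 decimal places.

Bootstrap SE is the standard deviation of the 8 replicate maximums.
Mean of replicates: (2.187 + 2.131 + 2.131 + 2.187 + 2.187 + 2.131 + 2.187 + 2.187) / 8 = 17.32800 / 8 = 2.16600
Sum of squared deviations: (+0.02100)² + (−0.03500)² + (−0.03500)² + (+0.02100)² + (+0.02100)² + (−0.03500)² + (+0.02100)² + (+0.02100)² = 0.00588
Variance = 0.00588 / 7 = 0.00084
SE* = √0.00084

SE* = 0.0290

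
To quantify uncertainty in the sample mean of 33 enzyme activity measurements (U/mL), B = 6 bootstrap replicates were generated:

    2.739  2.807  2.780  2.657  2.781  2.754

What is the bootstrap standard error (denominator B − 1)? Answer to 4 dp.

SE* = 0.0526

Bootstrap SE is the standard deviation of the 6 replicate means.
Mean of replicates: (2.739 + 2.807 + 2.780 + 2.657 + 2.781 + 2.754) / 6 = 16.51800 / 6 = 2.75300
Sum of squared deviations: (−0.01400)² + (+0.05400)² + (+0.02700)² + (−0.09600)² + (+0.02800)² + (+0.00100)² = 0.01384
Variance = 0.01384 / 5 = 0.00277
SE* = √0.00277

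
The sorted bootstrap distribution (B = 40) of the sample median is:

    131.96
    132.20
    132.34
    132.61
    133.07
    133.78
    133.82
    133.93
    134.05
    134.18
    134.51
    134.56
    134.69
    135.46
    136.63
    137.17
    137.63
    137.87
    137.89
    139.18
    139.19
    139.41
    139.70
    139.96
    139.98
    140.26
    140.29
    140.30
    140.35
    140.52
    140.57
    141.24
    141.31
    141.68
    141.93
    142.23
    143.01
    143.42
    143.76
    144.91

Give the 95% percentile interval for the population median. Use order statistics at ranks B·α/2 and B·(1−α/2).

α = 0.05; lower rank = 40 × 0.025 = 1; upper rank = 40 × 0.975 = 39.
The 1st smallest replicate is 131.96; the 39th is 143.76.

(131.96, 143.76)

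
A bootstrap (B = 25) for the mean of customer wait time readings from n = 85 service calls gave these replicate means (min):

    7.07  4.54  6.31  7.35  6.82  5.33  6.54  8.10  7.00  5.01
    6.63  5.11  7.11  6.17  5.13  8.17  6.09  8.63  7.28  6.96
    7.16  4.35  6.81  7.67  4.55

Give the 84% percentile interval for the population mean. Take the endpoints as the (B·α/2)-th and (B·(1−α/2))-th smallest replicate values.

Sorted replicates: 4.35, 4.54, 4.55, 5.01, 5.11, 5.13, 5.33, 6.09, 6.17, 6.31, 6.54, 6.63, 6.81, 6.82, 6.96, 7.00, 7.07, 7.11, 7.16, 7.28, 7.35, 7.67, 8.10, 8.17, 8.63
α = 0.16; lower rank = 25 × 0.080 = 2; upper rank = 25 × 0.920 = 23.
The 2nd smallest replicate is 4.54; the 23rd is 8.10.

(4.54, 8.10)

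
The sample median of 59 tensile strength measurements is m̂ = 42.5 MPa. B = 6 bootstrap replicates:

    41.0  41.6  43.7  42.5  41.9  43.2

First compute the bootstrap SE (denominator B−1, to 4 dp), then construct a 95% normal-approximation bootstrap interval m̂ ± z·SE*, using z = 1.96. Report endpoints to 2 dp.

Mean of replicates = 42.3167; sum of squared deviations = 5.1483; SE* = √(5.1483/5) = 1.0147
Margin = 1.96 × 1.0147 = 1.989
Interval: 42.5 ± 1.989

(40.51, 44.49)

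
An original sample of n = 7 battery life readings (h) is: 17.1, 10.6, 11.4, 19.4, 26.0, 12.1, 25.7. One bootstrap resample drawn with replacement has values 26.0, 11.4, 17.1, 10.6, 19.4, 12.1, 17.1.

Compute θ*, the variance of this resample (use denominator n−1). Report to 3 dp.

θ* = 29.850

Mean = 16.2429; sum of squared deviations = 179.0971
s² = 179.0971 / 6 = 29.8495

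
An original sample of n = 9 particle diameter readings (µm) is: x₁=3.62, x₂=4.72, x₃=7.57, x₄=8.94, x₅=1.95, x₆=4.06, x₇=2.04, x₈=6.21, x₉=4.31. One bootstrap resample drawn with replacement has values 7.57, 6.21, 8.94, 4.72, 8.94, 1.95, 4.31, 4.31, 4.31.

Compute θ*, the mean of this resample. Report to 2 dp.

Mean = (7.57 + 6.21 + 8.94 + 4.72 + 8.94 + 1.95 + 4.31 + 4.31 + 4.31) / 9 = 51.260 / 9 = 5.70

θ* = 5.70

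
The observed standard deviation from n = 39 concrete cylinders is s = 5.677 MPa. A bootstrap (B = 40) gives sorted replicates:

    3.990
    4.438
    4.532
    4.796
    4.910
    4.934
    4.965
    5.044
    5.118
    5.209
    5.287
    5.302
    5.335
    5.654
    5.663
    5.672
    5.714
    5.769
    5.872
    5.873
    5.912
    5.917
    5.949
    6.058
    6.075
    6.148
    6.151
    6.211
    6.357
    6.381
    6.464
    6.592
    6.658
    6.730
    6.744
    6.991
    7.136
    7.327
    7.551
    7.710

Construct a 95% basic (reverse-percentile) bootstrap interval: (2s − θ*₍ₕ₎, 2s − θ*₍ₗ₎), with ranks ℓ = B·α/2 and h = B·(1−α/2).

Percentile endpoints at ranks 1 and 39: θ*₍1₎ = 3.990, θ*₍39₎ = 7.551.
Basic interval reflects these around s:
  lower = 2 × 5.677 − 7.551 = 3.803
  upper = 2 × 5.677 − 3.990 = 7.364

(3.803, 7.364)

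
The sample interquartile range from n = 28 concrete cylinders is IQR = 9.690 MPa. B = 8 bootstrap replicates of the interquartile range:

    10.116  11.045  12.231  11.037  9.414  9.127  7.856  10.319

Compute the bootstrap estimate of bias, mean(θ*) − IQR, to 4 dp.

mean(θ*) = (10.116 + 11.045 + 12.231 + 11.037 + 9.414 + 9.127 + 7.856 + 10.319) / 8 = 10.14312
bias = 10.14312 − 9.690

bias = +0.4531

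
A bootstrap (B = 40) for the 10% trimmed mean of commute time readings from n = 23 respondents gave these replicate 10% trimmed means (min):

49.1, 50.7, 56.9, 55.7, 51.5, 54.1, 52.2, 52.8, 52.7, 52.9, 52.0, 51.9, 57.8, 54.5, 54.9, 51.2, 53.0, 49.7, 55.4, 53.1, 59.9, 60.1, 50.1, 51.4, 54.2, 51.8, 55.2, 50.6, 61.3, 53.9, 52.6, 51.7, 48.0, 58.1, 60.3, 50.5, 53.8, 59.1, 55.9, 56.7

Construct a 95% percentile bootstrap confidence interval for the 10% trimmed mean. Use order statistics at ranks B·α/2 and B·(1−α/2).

(48.0, 60.3)

Sorted replicates: 48.0, 49.1, 49.7, 50.1, 50.5, 50.6, 50.7, 51.2, 51.4, 51.5, 51.7, 51.8, 51.9, 52.0, 52.2, 52.6, 52.7, 52.8, 52.9, 53.0, 53.1, 53.8, 53.9, 54.1, 54.2, 54.5, 54.9, 55.2, 55.4, 55.7, 55.9, 56.7, 56.9, 57.8, 58.1, 59.1, 59.9, 60.1, 60.3, 61.3
α = 0.05; lower rank = 40 × 0.025 = 1; upper rank = 40 × 0.975 = 39.
The 1st smallest replicate is 48.0; the 39th is 60.3.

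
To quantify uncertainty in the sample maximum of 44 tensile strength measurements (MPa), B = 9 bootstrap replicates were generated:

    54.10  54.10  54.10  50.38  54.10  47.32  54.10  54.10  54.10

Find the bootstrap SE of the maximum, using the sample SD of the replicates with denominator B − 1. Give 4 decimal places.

Bootstrap SE is the standard deviation of the 9 replicate maximums.
Mean of replicates: (54.10 + 54.10 + 54.10 + 50.38 + 54.10 + 47.32 + 54.10 + 54.10 + 54.10) / 9 = 476.40000 / 9 = 52.93333
Sum of squared deviations: (+1.16667)² + (+1.16667)² + (+1.16667)² + (−2.55333)² + (+1.16667)² + (−5.61333)² + (+1.16667)² + (+1.16667)² + (+1.16667)² = 47.55680
Variance = 47.55680 / 8 = 5.94460
SE* = √5.94460

SE* = 2.4382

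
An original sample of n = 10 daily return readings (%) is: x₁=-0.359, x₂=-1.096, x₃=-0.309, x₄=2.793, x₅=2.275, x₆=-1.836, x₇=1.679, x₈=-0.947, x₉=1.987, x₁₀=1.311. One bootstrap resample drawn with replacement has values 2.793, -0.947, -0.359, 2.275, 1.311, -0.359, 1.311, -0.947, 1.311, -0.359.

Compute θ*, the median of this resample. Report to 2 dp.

Sorted: -0.947, -0.947, -0.359, -0.359, -0.359, 1.311, 1.311, 1.311, 2.275, 2.793
Median = average of the two middle values = 0.48

θ* = 0.48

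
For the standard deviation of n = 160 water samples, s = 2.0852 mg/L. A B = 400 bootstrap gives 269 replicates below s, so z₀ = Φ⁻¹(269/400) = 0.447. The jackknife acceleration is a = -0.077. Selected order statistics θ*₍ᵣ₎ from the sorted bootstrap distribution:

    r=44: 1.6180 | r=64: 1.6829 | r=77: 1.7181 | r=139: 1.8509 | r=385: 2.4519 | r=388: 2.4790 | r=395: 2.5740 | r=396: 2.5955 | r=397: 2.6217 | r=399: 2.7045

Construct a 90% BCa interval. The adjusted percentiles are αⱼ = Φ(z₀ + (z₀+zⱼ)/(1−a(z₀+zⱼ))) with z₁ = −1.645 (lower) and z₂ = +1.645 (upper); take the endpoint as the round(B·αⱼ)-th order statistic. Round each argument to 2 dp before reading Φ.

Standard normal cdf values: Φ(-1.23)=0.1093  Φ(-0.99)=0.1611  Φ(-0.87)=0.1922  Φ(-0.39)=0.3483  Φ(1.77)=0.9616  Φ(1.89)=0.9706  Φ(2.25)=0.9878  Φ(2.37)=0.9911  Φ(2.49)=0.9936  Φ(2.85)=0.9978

Lower: z₀ + z₁ = 0.447 + (-1.645) = -1.198; 1 − a(z₀+z₁) = 1 − (-0.077)(-1.198) = 0.9078; argument = 0.447 + (-1.198)/0.9078 = -0.8727 → -0.87.
α₁ = Φ(-0.87) = 0.1922; rank = round(400 × 0.1922) = 77; θ*₍77₎ = 1.7181.
Upper: z₀ + z₂ = 2.092; 1 − a(z₀+z₂) = 1.1611; argument = 2.2488 → 2.25; α₂ = 0.9878; rank = 395; θ*₍395₎ = 2.5740.

(1.7181, 2.5740)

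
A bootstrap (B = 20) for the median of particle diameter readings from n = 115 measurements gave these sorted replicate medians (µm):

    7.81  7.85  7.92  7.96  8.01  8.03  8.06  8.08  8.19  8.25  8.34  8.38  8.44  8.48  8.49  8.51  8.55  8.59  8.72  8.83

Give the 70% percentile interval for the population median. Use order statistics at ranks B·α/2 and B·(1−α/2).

α = 0.30; lower rank = 20 × 0.150 = 3; upper rank = 20 × 0.850 = 17.
The 3rd smallest replicate is 7.92; the 17th is 8.55.

(7.92, 8.55)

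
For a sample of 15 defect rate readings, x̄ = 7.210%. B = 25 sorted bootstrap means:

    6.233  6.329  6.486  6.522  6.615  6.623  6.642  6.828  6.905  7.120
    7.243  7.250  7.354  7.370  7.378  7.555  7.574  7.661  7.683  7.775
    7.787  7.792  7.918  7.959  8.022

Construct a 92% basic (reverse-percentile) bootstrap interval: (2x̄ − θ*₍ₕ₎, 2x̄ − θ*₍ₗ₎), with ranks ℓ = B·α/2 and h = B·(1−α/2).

(6.461, 8.187)

Percentile endpoints at ranks 1 and 24: θ*₍1₎ = 6.233, θ*₍24₎ = 7.959.
Basic interval reflects these around x̄:
  lower = 2 × 7.210 − 7.959 = 6.461
  upper = 2 × 7.210 − 6.233 = 8.187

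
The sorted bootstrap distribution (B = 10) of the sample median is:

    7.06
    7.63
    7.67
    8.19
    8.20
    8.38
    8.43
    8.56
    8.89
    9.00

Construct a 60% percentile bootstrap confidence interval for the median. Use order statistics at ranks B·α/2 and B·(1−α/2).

(7.63, 8.56)

α = 0.40; lower rank = 10 × 0.200 = 2; upper rank = 10 × 0.800 = 8.
The 2nd smallest replicate is 7.63; the 8th is 8.56.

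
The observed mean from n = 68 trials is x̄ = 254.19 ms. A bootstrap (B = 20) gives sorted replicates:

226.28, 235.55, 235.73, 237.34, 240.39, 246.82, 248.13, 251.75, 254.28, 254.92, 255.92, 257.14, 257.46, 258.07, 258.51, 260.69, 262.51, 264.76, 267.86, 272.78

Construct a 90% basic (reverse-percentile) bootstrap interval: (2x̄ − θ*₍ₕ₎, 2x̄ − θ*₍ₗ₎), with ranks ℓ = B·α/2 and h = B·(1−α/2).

Percentile endpoints at ranks 1 and 19: θ*₍1₎ = 226.28, θ*₍19₎ = 267.86.
Basic interval reflects these around x̄:
  lower = 2 × 254.19 − 267.86 = 240.52
  upper = 2 × 254.19 − 226.28 = 282.10

(240.52, 282.10)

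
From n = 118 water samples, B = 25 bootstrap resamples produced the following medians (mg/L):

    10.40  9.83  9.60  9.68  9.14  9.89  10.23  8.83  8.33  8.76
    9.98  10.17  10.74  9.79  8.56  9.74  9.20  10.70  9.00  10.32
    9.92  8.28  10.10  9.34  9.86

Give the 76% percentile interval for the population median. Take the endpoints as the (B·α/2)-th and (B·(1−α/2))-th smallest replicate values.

Sorted replicates: 8.28, 8.33, 8.56, 8.76, 8.83, 9.00, 9.14, 9.20, 9.34, 9.60, 9.68, 9.74, 9.79, 9.83, 9.86, 9.89, 9.92, 9.98, 10.10, 10.17, 10.23, 10.32, 10.40, 10.70, 10.74
α = 0.24; lower rank = 25 × 0.120 = 3; upper rank = 25 × 0.880 = 22.
The 3rd smallest replicate is 8.56; the 22nd is 10.32.

(8.56, 10.32)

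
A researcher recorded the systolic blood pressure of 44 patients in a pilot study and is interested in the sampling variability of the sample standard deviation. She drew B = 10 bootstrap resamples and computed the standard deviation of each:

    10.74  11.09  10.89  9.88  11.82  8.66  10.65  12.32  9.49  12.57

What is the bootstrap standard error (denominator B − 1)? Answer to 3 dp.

SE* = 1.236

Bootstrap SE is the standard deviation of the 10 replicate standard deviations.
Mean of replicates: (10.74 + 11.09 + 10.89 + 9.88 + 11.82 + 8.66 + 10.65 + 12.32 + 9.49 + 12.57) / 10 = 108.1100 / 10 = 10.8110
Sum of squared deviations: (−0.0710)² + (+0.2790)² + (+0.0790)² + (−0.9310)² + (+1.0090)² + (−2.1510)² + (−0.1610)² + (+1.5090)² + (−1.3210)² + (+1.7590)² = 13.7429
Variance = 13.7429 / 9 = 1.5270
SE* = √1.5270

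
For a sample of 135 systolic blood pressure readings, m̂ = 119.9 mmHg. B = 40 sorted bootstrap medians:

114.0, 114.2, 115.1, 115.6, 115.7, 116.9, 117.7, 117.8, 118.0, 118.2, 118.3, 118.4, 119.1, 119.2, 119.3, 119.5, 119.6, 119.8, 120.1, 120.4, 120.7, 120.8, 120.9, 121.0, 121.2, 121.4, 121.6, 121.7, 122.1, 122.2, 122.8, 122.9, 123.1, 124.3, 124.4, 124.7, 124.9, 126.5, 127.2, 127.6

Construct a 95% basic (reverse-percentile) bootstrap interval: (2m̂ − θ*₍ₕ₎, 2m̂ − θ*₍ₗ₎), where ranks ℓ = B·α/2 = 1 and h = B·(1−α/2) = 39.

Percentile endpoints at ranks 1 and 39: θ*₍1₎ = 114.0, θ*₍39₎ = 127.2.
Basic interval reflects these around m̂:
  lower = 2 × 119.9 − 127.2 = 112.6
  upper = 2 × 119.9 − 114.0 = 125.8

(112.6, 125.8)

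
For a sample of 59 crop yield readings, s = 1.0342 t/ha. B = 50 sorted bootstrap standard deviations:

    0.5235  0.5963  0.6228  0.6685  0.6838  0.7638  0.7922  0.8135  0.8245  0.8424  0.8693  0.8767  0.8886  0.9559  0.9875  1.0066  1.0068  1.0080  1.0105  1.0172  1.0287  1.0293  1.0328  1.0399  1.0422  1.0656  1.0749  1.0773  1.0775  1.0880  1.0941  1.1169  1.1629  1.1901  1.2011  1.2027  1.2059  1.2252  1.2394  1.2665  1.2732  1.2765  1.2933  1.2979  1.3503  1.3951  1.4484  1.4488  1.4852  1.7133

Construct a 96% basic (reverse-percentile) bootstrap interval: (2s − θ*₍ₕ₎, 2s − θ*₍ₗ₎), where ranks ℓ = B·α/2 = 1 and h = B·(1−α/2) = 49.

(0.5832, 1.5449)

Percentile endpoints at ranks 1 and 49: θ*₍1₎ = 0.5235, θ*₍49₎ = 1.4852.
Basic interval reflects these around s:
  lower = 2 × 1.0342 − 1.4852 = 0.5832
  upper = 2 × 1.0342 − 0.5235 = 1.5449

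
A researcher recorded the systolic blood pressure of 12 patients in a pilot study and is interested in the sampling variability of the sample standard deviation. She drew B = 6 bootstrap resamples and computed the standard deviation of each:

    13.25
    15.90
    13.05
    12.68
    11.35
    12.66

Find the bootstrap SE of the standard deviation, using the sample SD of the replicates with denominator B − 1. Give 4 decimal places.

Bootstrap SE is the standard deviation of the 6 replicate standard deviations.
Mean of replicates: (13.25 + 15.90 + 13.05 + 12.68 + 11.35 + 12.66) / 6 = 78.89000 / 6 = 13.14833
Sum of squared deviations: (+0.10167)² + (+2.75167)² + (−0.09833)² + (−0.46833)² + (−1.79833)² + (−0.48833)² = 11.28348
Variance = 11.28348 / 5 = 2.25670
SE* = √2.25670

SE* = 1.5022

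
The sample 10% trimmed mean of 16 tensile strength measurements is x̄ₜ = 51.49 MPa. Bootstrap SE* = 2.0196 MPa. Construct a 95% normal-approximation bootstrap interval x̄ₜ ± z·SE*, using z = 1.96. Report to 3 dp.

Margin = 1.96 × 2.0196 = 3.9584
Interval: 51.49 ± 3.9584

(47.532, 55.448)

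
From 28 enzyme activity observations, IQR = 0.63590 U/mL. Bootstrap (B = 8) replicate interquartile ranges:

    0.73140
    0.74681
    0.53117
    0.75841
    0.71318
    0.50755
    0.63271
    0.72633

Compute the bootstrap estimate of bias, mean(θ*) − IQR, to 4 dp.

mean(θ*) = (0.73140 + 0.74681 + 0.53117 + 0.75841 + 0.71318 + 0.50755 + 0.63271 + 0.72633) / 8 = 0.66844
bias = 0.66844 − 0.63590

bias = +0.0325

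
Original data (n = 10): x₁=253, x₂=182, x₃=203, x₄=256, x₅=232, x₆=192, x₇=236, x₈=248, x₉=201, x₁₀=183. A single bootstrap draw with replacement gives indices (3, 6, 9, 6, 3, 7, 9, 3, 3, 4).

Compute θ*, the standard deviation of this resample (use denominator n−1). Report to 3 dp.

θ* = 20.516

Resample values: 203, 192, 201, 192, 203, 236, 201, 203, 203, 256.
Mean = 209.0000; sum of squared deviations = 3788.0000
s² = 3788.0000 / 9 = 420.8889
s = √420.8889 = 20.516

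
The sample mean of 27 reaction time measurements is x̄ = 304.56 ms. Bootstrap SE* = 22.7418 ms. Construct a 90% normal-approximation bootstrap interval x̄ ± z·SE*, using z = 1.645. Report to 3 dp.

(267.150, 341.970)

Margin = 1.645 × 22.7418 = 37.4103
Interval: 304.56 ± 37.4103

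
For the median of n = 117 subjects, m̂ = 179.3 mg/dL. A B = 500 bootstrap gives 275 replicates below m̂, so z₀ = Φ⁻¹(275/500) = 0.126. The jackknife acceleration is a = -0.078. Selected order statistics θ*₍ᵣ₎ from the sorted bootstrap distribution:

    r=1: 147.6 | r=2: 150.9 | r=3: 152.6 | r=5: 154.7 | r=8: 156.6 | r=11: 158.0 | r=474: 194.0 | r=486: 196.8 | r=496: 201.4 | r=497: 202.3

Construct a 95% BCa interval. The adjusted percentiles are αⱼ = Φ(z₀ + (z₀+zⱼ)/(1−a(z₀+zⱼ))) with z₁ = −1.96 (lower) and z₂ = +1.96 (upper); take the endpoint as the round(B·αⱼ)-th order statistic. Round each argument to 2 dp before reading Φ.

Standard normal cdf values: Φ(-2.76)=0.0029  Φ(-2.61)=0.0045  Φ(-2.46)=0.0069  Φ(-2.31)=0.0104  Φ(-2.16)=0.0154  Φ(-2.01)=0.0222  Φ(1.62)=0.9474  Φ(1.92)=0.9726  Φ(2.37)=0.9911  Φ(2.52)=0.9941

Lower: z₀ + z₁ = 0.126 + (-1.960) = -1.834; 1 − a(z₀+z₁) = 1 − (-0.078)(-1.834) = 0.8569; argument = 0.126 + (-1.834)/0.8569 = -2.0142 → -2.01.
α₁ = Φ(-2.01) = 0.0222; rank = round(500 × 0.0222) = 11; θ*₍11₎ = 158.0.
Upper: z₀ + z₂ = 2.086; 1 − a(z₀+z₂) = 1.1627; argument = 1.9201 → 1.92; α₂ = 0.9726; rank = 486; θ*₍486₎ = 196.8.

(158.0, 196.8)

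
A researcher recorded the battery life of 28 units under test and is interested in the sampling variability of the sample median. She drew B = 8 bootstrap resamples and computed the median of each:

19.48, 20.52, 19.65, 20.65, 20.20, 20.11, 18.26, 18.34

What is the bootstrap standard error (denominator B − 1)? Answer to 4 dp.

Bootstrap SE is the standard deviation of the 8 replicate medians.
Mean of replicates: (19.48 + 20.52 + 19.65 + 20.65 + 20.20 + 20.11 + 18.26 + 18.34) / 8 = 157.21000 / 8 = 19.65125
Sum of squared deviations: (−0.17125)² + (+0.86875)² + (−0.00125)² + (+0.99875)² + (+0.54875)² + (+0.45875)² + (−1.39125)² + (−1.31125)² = 5.94809
Variance = 5.94809 / 7 = 0.84973
SE* = √0.84973

SE* = 0.9218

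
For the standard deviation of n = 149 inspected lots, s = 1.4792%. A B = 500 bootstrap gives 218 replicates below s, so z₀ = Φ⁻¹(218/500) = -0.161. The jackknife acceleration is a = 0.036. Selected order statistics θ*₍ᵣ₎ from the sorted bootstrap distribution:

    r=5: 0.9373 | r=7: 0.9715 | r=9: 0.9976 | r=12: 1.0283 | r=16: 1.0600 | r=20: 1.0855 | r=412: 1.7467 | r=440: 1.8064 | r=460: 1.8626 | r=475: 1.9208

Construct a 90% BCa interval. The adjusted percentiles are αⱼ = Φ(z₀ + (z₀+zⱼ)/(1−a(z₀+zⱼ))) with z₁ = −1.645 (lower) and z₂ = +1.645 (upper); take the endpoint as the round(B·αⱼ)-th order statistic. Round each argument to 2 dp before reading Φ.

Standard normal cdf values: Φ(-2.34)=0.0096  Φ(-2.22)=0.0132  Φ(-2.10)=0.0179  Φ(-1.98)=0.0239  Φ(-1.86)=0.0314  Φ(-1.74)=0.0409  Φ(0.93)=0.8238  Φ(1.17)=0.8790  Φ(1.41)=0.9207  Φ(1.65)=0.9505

(1.0600, 1.8626)

Lower: z₀ + z₁ = -0.161 + (-1.645) = -1.806; 1 − a(z₀+z₁) = 1 − (0.036)(-1.806) = 1.0650; argument = -0.161 + (-1.806)/1.0650 = -1.8567 → -1.86.
α₁ = Φ(-1.86) = 0.0314; rank = round(500 × 0.0314) = 16; θ*₍16₎ = 1.0600.
Upper: z₀ + z₂ = 1.484; 1 − a(z₀+z₂) = 0.9466; argument = 1.4068 → 1.41; α₂ = 0.9207; rank = 460; θ*₍460₎ = 1.8626.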